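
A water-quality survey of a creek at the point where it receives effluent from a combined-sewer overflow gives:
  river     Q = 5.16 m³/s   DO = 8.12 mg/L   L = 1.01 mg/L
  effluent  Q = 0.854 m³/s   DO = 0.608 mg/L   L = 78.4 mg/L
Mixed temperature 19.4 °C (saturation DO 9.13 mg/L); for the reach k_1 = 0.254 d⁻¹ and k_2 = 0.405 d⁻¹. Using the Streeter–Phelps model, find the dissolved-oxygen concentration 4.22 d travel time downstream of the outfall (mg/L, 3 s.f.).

DO ≈ 5.50 mg/L

Mixed DO = (5.16×8.12 + 0.854×0.608)/(5.16+0.854) = 42.42/6.014 = 7.053 mg/L.
Mixed L₀ = (5.16×1.01 + 0.854×78.4)/(6.014) = 72.17/6.014 = 12.00 mg/L.
Initial deficit D₀ = C_s − DO₀ = 9.13 − 7.053 = 2.077 mg/L.
D(4.22) = [0.254×12.00/(0.405−0.254)](e^(−0.254×4.22) − e^(−0.405×4.22)) + 2.077 e^(−0.405×4.22)
= 20.18 × (0.3424 − 0.1810) + 2.077 × 0.1810 = 3.632 mg/L.
DO = 9.13 − 3.632 = 5.498 mg/L.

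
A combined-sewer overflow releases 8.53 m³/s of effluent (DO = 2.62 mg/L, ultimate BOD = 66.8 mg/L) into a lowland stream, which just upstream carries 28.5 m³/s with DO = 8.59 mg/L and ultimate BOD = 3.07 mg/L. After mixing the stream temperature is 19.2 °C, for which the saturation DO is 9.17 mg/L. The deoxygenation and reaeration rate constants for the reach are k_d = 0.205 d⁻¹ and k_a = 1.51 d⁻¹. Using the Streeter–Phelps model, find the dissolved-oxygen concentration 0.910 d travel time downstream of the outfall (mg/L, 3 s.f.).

Mixed DO = (28.5×8.59 + 8.53×2.62)/(28.5+8.53) = 267.2/37.03 = 7.215 mg/L.
Mixed L₀ = (28.5×3.07 + 8.53×66.8)/(37.03) = 657.3/37.03 = 17.75 mg/L.
Initial deficit D₀ = C_s − DO₀ = 9.17 − 7.215 = 1.955 mg/L.
D(0.910) = [0.205×17.75/(1.51−0.205)](e^(−0.205×0.910) − e^(−1.51×0.910)) + 1.955 e^(−1.51×0.910)
= 2.788 × (0.8298 − 0.2531) + 1.955 × 0.2531 = 2.103 mg/L.
DO = 9.17 − 2.103 = 7.067 mg/L.

DO ≈ 7.07 mg/L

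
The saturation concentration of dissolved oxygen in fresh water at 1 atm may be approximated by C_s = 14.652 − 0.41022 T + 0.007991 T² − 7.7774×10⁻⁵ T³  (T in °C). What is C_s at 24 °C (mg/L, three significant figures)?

C_s ≈ 8.33 mg/L

C_s = 14.652 − 0.41022×24 + 0.007991×24² − 7.7774×10⁻⁵×24³ = 8.334 mg/L.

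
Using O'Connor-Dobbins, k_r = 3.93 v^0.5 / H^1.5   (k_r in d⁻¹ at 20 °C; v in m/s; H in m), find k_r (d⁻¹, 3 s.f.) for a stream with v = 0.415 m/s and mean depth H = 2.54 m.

k_r = 3.93 × 0.415^0.5 / 2.54^1.5 = 3.93 × 0.6442 / 4.048 = 0.6254 d⁻¹.

k_r ≈ 0.625 d⁻¹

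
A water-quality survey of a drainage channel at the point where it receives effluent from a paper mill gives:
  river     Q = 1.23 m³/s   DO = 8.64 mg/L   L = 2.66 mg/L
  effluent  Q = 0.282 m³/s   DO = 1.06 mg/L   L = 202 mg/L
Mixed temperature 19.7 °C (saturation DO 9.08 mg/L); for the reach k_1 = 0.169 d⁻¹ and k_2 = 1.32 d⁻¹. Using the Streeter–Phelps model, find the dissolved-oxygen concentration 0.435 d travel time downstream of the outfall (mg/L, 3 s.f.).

Mixed DO = (1.23×8.64 + 0.282×1.06)/(1.23+0.282) = 10.93/1.512 = 7.226 mg/L.
Mixed L₀ = (1.23×2.66 + 0.282×202)/(1.512) = 60.24/1.512 = 39.84 mg/L.
Initial deficit D₀ = C_s − DO₀ = 9.08 − 7.226 = 1.854 mg/L.
D(0.435) = [0.169×39.84/(1.32−0.169)](e^(−0.169×0.435) − e^(−1.32×0.435)) + 1.854 e^(−1.32×0.435)
= 5.849 × (0.9291 − 0.5632) + 1.854 × 0.5632 = 3.185 mg/L.
DO = 9.08 − 3.185 = 5.895 mg/L.

DO ≈ 5.90 mg/L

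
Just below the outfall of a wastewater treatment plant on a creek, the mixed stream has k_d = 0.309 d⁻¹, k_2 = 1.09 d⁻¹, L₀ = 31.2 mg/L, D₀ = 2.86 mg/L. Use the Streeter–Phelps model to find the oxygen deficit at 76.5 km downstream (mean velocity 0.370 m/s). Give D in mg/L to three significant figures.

D ≈ 5.19 mg/L

Travel time t = x/v = 76.5 km / (0.370 m/s) = 76500 m / 0.370 m/s = 206800 s = 2.393 d.
k_d L₀/(k_2−k_d) = 0.309×31.2/(1.09−0.309) = 9.641/0.7810 = 12.34 mg/L.
e^(−k_d t) = e^(−0.309×2.393) = 0.4774; e^(−k_2 t) = e^(−1.09×2.393) = 0.07365.
D = 12.34 × (0.4774 − 0.07365) + 2.86 × 0.07365 = 4.984 + 0.2106 = 5.194 mg/L.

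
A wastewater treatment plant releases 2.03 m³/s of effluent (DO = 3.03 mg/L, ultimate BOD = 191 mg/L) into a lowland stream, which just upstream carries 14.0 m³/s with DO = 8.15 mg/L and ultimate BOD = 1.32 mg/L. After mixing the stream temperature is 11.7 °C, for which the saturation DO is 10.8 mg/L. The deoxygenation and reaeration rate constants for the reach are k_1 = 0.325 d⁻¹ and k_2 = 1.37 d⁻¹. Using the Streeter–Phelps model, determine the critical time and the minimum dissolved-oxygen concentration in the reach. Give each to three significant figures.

t_c ≈ 0.858 d; minimum DO ≈ 6.25 mg/L

Mixed DO = (14.0×8.15 + 2.03×3.03)/(14.0+2.03) = 120.3/16.03 = 7.502 mg/L.
Mixed L₀ = (14.0×1.32 + 2.03×191)/(16.03) = 406.2/16.03 = 25.34 mg/L.
Initial deficit D₀ = C_s − DO₀ = 10.8 − 7.502 = 3.298 mg/L.
t_c = (1/1.045) ln[(1.37/0.325)(1 − 3.298×1.045/(0.325×25.34))] = 0.9569 × ln(2.451) = 0.8580 d.
D_c = (0.325/1.37) × 25.34 × e^(−0.325×0.8580) = 0.2372 × 25.34 × 0.7567 = 4.549 mg/L.
Minimum DO = 10.8 − 4.549 = 6.251 mg/L.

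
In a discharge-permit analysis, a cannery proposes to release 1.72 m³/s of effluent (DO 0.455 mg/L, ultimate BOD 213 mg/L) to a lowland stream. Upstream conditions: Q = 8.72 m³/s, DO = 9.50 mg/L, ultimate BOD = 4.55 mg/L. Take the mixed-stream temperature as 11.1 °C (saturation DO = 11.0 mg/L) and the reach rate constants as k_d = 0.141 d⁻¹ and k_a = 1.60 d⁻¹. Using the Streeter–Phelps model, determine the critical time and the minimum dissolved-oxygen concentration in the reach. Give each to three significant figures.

t_c ≈ 0.577 d; minimum DO ≈ 7.84 mg/L

Mixed DO = (8.72×9.50 + 1.72×0.455)/(8.72+1.72) = 83.62/10.44 = 8.010 mg/L.
Mixed L₀ = (8.72×4.55 + 1.72×213)/(10.44) = 406.0/10.44 = 38.89 mg/L.
Initial deficit D₀ = C_s − DO₀ = 11.0 − 8.010 = 2.990 mg/L.
t_c = (1/1.459) ln[(1.60/0.141)(1 − 2.990×1.459/(0.141×38.89))] = 0.6854 × ln(2.320) = 0.5768 d.
D_c = (0.141/1.60) × 38.89 × e^(−0.141×0.5768) = 0.08812 × 38.89 × 0.9219 = 3.160 mg/L.
Minimum DO = 11.0 − 3.160 = 7.840 mg/L.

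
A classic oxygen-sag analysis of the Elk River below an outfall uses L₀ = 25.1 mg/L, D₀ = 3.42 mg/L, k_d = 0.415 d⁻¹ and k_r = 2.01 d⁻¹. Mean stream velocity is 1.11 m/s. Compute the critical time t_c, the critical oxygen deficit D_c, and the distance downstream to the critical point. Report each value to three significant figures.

t_c ≈ 0.524 d; D_c ≈ 4.17 mg/L; x_c ≈ 50.3 km

t_c = [1/(k_r−k_d)] ln[(k_r/k_d)(1 − D₀(k_r−k_d)/(k_d L₀))]
= [1/(2.01−0.415)] ln[(2.01/0.415)(1 − 3.42×1.595/(0.415×25.1))]
= (1/1.595) ln[4.843 × 0.4763] = 0.6270 × ln(2.307) = 0.6270 × 0.8359 = 0.5241 d.
D_c = (k_d/k_r) L₀ e^(−k_d t_c) = (0.415/2.01) × 25.1 × e^(−0.415×0.5241) = 0.2065 × 25.1 × 0.8045 = 4.169 mg/L.
x_c = v t_c = 1.11 m/s × 0.5241 d × 86400 s/d = 50260 m ≈ 50.3 km.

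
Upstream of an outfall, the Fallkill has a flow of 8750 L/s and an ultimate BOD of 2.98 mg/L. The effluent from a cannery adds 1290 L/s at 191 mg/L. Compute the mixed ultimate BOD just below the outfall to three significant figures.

27.1 mg/L

Flow-weighted mixing: C = (Q_r C_r + Q_w C_w)/(Q_r + Q_w)
= (8750×2.98 + 1290×191)/(8750 + 1290) = 272500/10040 = 27.14 mg/L.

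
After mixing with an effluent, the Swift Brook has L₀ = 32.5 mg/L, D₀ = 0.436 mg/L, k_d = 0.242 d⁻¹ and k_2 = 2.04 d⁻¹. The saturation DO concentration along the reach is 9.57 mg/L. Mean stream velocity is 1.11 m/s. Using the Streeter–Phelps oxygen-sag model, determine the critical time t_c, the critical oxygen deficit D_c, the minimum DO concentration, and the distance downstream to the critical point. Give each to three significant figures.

t_c ≈ 1.13 d; D_c ≈ 2.93 mg/L; min DO ≈ 6.64 mg/L; x_c ≈ 108 km

t_c = [1/(k_2−k_d)] ln[(k_2/k_d)(1 − D₀(k_2−k_d)/(k_d L₀))]
= [1/(2.04−0.242)] ln[(2.04/0.242)(1 − 0.436×1.798/(0.242×32.5))]
= (1/1.798) ln[8.430 × 0.9003] = 0.5562 × ln(7.590) = 0.5562 × 2.027 = 1.127 d.
D_c = (k_d/k_2) L₀ e^(−k_d t_c) = (0.242/2.04) × 32.5 × e^(−0.242×1.127) = 0.1186 × 32.5 × 0.7613 = 2.935 mg/L.
Minimum DO = C_s − D_c = 9.57 − 2.935 = 6.635 mg/L.
x_c = v t_c = 1.11 m/s × 1.127 d × 86400 s/d = 108100 m ≈ 108 km.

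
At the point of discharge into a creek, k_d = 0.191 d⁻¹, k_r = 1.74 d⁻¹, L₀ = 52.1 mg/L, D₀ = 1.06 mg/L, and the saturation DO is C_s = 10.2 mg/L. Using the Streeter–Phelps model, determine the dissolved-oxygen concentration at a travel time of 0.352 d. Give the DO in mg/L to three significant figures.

k_d L₀/(k_r−k_d) = 0.191×52.1/(1.74−0.191) = 9.951/1.549 = 6.424 mg/L.
e^(−k_d t) = e^(−0.191×0.3520) = 0.9350; e^(−k_r t) = e^(−1.74×0.3520) = 0.5420.
D = 6.424 × (0.9350 − 0.5420) + 1.06 × 0.5420 = 2.525 + 0.5745 = 3.099 mg/L.
DO = C_s − D = 10.2 − 3.099 = 7.101 mg/L.

DO ≈ 7.10 mg/L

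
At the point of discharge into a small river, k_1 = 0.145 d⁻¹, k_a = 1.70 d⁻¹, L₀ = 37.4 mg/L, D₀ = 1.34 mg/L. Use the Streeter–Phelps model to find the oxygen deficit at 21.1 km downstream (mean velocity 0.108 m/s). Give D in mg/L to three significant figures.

D ≈ 2.47 mg/L

Travel time t = x/v = 21.1 km / (0.108 m/s) = 21100 m / 0.108 m/s = 195400 s = 2.261 d.
k_1 L₀/(k_a−k_1) = 0.145×37.4/(1.70−0.145) = 5.423/1.555 = 3.487 mg/L.
e^(−k_1 t) = e^(−0.145×2.261) = 0.7205; e^(−k_a t) = e^(−1.70×2.261) = 0.02141.
D = 3.487 × (0.7205 − 0.02141) + 1.34 × 0.02141 = 2.438 + 0.02868 = 2.467 mg/L.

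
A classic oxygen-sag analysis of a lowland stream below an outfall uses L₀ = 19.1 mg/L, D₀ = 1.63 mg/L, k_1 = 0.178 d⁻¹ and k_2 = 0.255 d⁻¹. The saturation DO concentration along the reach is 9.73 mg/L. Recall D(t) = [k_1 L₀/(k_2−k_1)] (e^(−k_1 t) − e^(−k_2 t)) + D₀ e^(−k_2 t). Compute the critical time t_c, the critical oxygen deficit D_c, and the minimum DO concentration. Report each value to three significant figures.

t_c ≈ 4.18 d; D_c ≈ 6.34 mg/L; min DO ≈ 3.39 mg/L

With k_2/k_1 = 1.433 and 1 − D₀(k_2−k_1)/(k_1 L₀) = 0.9631,
t_c = ln(1.433 × 0.9631) / (0.255 − 0.178) = ln(1.380) / 0.07700 = 0.3219/0.07700 = 4.180 d.
L(t_c) = L₀ e^(−k_1 t_c) = 19.1 × 0.4752 = 9.076 mg/L, and at the critical point k_2 D_c = k_1 L, so D_c = (0.178/0.255) × 9.076 = 6.335 mg/L.
Minimum DO = C_s − D_c = 9.73 − 6.335 = 3.395 mg/L.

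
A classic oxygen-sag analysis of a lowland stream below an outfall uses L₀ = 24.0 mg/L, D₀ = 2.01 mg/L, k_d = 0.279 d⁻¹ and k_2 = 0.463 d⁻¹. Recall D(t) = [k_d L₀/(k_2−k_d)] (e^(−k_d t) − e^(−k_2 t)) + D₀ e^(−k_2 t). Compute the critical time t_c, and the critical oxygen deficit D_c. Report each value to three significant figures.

t_c ≈ 2.44 d; D_c ≈ 7.31 mg/L

With k_2/k_d = 1.659 and 1 − D₀(k_2−k_d)/(k_d L₀) = 0.9448,
t_c = ln(1.659 × 0.9448) / (0.463 − 0.279) = ln(1.568) / 0.1840 = 0.4497/0.1840 = 2.444 d.
L(t_c) = L₀ e^(−k_d t_c) = 24.0 × 0.5057 = 12.14 mg/L, and at the critical point k_2 D_c = k_d L, so D_c = (0.279/0.463) × 12.14 = 7.313 mg/L.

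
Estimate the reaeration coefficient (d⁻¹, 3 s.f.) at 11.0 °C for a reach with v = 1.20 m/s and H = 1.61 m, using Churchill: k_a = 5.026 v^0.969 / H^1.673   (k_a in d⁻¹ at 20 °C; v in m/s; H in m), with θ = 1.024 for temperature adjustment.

k_a ≈ 2.18 d⁻¹

k_a(20) = 5.026 × 1.20^0.969 / 1.61^1.673 = 5.026 × 1.193 / 2.218 = 2.704 d⁻¹.
k_a(11.0) = 2.704 × 1.024^(11.0−20) = 2.704 × 0.8078 = 2.184 d⁻¹.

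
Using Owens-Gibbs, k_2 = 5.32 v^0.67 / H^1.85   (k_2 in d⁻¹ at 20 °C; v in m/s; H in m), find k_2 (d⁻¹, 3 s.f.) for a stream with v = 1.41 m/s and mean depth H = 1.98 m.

k_2 ≈ 1.89 d⁻¹

k_2 = 5.32 × 1.41^0.67 / 1.98^1.85 = 5.32 × 1.259 / 3.539 = 1.893 d⁻¹.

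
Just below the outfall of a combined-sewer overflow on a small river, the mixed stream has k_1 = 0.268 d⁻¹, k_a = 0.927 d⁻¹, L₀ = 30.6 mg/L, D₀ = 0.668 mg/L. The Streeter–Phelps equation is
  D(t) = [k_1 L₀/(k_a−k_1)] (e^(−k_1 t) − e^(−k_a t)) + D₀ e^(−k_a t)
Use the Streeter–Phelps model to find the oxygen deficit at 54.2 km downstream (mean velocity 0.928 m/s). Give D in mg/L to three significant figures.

Travel time t = x/v = 54.2 km / (0.928 m/s) = 54200 m / 0.928 m/s = 58410 s = 0.6760 d.
k_1 L₀/(k_a−k_1) = 0.268×30.6/(0.927−0.268) = 8.201/0.6590 = 12.44 mg/L.
e^(−k_1 t) = e^(−0.268×0.6760) = 0.8343; e^(−k_a t) = e^(−0.927×0.6760) = 0.5344.
D = 12.44 × (0.8343 − 0.5344) + 0.668 × 0.5344 = 3.732 + 0.3570 = 4.089 mg/L.

D ≈ 4.09 mg/L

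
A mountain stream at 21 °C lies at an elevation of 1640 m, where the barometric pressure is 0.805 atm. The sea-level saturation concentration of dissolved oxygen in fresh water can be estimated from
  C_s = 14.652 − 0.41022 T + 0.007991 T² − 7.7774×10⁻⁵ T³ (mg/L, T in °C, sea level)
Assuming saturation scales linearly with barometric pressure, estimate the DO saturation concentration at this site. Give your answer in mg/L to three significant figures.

At sea level: C_s = 14.652 − 0.41022×21 + 0.007991×21² − 7.7774×10⁻⁵×21³ = 8.841 mg/L.
Pressure correction: C_s' = 8.841 × 0.805 = 7.117 mg/L.

C_s ≈ 7.12 mg/L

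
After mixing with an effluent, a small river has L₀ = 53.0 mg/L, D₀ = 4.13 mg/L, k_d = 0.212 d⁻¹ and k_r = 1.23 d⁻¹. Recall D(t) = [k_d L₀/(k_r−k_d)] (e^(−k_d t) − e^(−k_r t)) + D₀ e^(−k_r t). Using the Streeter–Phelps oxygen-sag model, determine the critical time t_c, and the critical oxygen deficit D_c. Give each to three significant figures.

t_c ≈ 1.27 d; D_c ≈ 6.98 mg/L

t_c = [1/(k_r−k_d)] ln[(k_r/k_d)(1 − D₀(k_r−k_d)/(k_d L₀))]
= [1/(1.23−0.212)] ln[(1.23/0.212)(1 − 4.13×1.018/(0.212×53.0))]
= (1/1.018) ln[5.802 × 0.6258] = 0.9823 × ln(3.631) = 0.9823 × 1.289 = 1.267 d.
D_c = (k_d/k_r) L₀ e^(−k_d t_c) = (0.212/1.23) × 53.0 × e^(−0.212×1.267) = 0.1724 × 53.0 × 0.7645 = 6.984 mg/L.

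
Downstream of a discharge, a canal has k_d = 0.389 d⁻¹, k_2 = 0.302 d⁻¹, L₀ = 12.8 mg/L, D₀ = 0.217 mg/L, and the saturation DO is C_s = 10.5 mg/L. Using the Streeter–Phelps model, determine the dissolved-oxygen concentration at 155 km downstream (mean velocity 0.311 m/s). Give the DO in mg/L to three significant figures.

Travel time t = x/v = 155 km / (0.311 m/s) = 155000 m / 0.311 m/s = 498400 s = 5.768 d.
k_d L₀/(k_2−k_d) = 0.389×12.8/(0.302−0.389) = 4.979/-0.08700 = -57.23 mg/L.
e^(−k_d t) = e^(−0.389×5.768) = 0.1060; e^(−k_2 t) = e^(−0.302×5.768) = 0.1752.
D = -57.23 × (0.1060 − 0.1752) + 0.217 × 0.1752 = 3.956 + 0.03801 = 3.994 mg/L.
DO = C_s − D = 10.5 − 3.994 = 6.506 mg/L.

DO ≈ 6.51 mg/L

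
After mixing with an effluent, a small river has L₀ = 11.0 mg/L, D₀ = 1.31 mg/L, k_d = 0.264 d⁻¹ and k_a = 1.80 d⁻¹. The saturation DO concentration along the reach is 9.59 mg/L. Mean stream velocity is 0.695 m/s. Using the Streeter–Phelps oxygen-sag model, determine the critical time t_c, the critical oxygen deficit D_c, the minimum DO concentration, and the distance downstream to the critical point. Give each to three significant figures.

With k_a/k_d = 6.818 and 1 − D₀(k_a−k_d)/(k_d L₀) = 0.3071,
t_c = ln(6.818 × 0.3071) / (1.80 − 0.264) = ln(2.094) / 1.536 = 0.7390/1.536 = 0.4811 d.
L(t_c) = L₀ e^(−k_d t_c) = 11.0 × 0.8807 = 9.688 mg/L, and at the critical point k_a D_c = k_d L, so D_c = (0.264/1.80) × 9.688 = 1.421 mg/L.
Minimum DO = C_s − D_c = 9.59 − 1.421 = 8.169 mg/L.
x_c = v t_c = 0.695 m/s × 0.4811 d × 86400 s/d = 28890 m ≈ 28.9 km.

t_c ≈ 0.481 d; D_c ≈ 1.42 mg/L; min DO ≈ 8.17 mg/L; x_c ≈ 28.9 km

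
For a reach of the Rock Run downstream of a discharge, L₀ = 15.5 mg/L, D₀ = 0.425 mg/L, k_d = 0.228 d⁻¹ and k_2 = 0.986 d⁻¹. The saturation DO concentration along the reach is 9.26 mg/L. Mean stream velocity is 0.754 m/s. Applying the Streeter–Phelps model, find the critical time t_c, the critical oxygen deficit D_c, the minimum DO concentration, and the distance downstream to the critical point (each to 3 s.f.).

With k_2/k_d = 4.325 and 1 − D₀(k_2−k_d)/(k_d L₀) = 0.9088,
t_c = ln(4.325 × 0.9088) / (0.986 − 0.228) = ln(3.930) / 0.7580 = 1.369/0.7580 = 1.806 d.
L(t_c) = L₀ e^(−k_d t_c) = 15.5 × 0.6625 = 10.27 mg/L, and at the critical point k_2 D_c = k_d L, so D_c = (0.228/0.986) × 10.27 = 2.375 mg/L.
Minimum DO = C_s − D_c = 9.26 − 2.375 = 6.885 mg/L.
x_c = v t_c = 0.754 m/s × 1.806 d × 86400 s/d = 117600 m ≈ 118 km.

t_c ≈ 1.81 d; D_c ≈ 2.37 mg/L; min DO ≈ 6.89 mg/L; x_c ≈ 118 km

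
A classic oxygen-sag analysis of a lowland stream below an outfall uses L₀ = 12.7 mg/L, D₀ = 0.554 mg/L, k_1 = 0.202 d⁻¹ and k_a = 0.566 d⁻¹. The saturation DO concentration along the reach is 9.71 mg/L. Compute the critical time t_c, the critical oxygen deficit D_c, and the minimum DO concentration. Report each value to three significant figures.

t_c ≈ 2.61 d; D_c ≈ 2.68 mg/L; min DO ≈ 7.03 mg/L

t_c = [1/(k_a−k_1)] ln[(k_a/k_1)(1 − D₀(k_a−k_1)/(k_1 L₀))]
= [1/(0.566−0.202)] ln[(0.566/0.202)(1 − 0.554×0.3640/(0.202×12.7))]
= (1/0.3640) ln[2.802 × 0.9214] = 2.747 × ln(2.582) = 2.747 × 0.9485 = 2.606 d.
L(t_c) = L₀ e^(−k_1 t_c) = 12.7 × 0.5908 = 7.503 mg/L, and at the critical point k_a D_c = k_1 L, so D_c = (0.202/0.566) × 7.503 = 2.678 mg/L.
Minimum DO = C_s − D_c = 9.71 − 2.678 = 7.032 mg/L.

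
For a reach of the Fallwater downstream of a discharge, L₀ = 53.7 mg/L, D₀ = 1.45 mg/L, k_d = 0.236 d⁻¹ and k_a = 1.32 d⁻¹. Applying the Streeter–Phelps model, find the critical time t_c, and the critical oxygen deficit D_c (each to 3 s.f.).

At the critical point dD/dt = 0, so k_d L₀ e^(−k_d t) = k_a D. Substituting D(t) from the Streeter–Phelps equation and solving for t gives
t_c = ln[(k_a/k_d)(1 − D₀(k_a−k_d)/(k_d L₀))] / (k_a−k_d).
Here k_a−k_d = 1.084 d⁻¹ and 1 − D₀(k_a−k_d)/(k_d L₀) = 1 − 1.45×1.084/(0.236×53.7) = 0.8760, so
t_c = ln(5.593 × 0.8760) / 1.084 = 1.589 / 1.084 = 1.466 d.
D_c = (k_d/k_a) L₀ e^(−k_d t_c) = (0.236/1.32) × 53.7 × e^(−0.236×1.466) = 0.1788 × 53.7 × 0.7075 = 6.793 mg/L.

t_c ≈ 1.47 d; D_c ≈ 6.79 mg/L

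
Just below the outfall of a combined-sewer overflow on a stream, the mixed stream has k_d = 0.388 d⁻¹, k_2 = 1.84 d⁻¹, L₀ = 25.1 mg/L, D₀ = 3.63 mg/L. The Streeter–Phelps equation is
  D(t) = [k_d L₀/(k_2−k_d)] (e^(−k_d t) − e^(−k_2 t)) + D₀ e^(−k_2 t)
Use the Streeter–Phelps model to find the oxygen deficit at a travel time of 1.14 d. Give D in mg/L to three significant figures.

k_d L₀/(k_2−k_d) = 0.388×25.1/(1.84−0.388) = 9.739/1.452 = 6.707 mg/L.
e^(−k_d t) = e^(−0.388×1.140) = 0.6425; e^(−k_2 t) = e^(−1.84×1.140) = 0.1228.
D = 6.707 × (0.6425 − 0.1228) + 3.63 × 0.1228 = 3.486 + 0.4456 = 3.932 mg/L.

D ≈ 3.93 mg/L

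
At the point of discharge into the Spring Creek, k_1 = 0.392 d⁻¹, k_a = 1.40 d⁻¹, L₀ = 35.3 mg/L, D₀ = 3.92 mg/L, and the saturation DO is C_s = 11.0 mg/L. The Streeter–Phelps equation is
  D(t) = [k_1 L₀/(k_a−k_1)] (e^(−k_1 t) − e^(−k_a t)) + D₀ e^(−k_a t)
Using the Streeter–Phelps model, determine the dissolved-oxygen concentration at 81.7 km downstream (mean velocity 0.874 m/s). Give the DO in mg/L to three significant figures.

Travel time t = x/v = 81.7 km / (0.874 m/s) = 81700 m / 0.874 m/s = 93480 s = 1.082 d.
k_1 L₀/(k_a−k_1) = 0.392×35.3/(1.40−0.392) = 13.84/1.008 = 13.73 mg/L.
e^(−k_1 t) = e^(−0.392×1.082) = 0.6543; e^(−k_a t) = e^(−1.40×1.082) = 0.2199.
D = 13.73 × (0.6543 − 0.2199) + 3.92 × 0.2199 = 5.964 + 0.8619 = 6.826 mg/L.
DO = C_s − D = 11.0 − 6.826 = 4.174 mg/L.

DO ≈ 4.17 mg/L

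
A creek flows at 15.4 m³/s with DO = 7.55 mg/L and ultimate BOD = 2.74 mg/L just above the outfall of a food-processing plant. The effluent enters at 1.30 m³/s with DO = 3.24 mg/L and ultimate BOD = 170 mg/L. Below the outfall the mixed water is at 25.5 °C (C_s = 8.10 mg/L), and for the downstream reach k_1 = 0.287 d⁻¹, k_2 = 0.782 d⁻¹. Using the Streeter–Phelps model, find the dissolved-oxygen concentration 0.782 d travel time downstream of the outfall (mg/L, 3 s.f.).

Mixed DO = (15.4×7.55 + 1.30×3.24)/(15.4+1.30) = 120.5/16.70 = 7.214 mg/L.
Mixed L₀ = (15.4×2.74 + 1.30×170)/(16.70) = 263.2/16.70 = 15.76 mg/L.
Initial deficit D₀ = C_s − DO₀ = 8.10 − 7.214 = 0.8855 mg/L.
D(0.782) = [0.287×15.76/(0.782−0.287)](e^(−0.287×0.782) − e^(−0.782×0.782)) + 0.8855 e^(−0.782×0.782)
= 9.138 × (0.7990 − 0.5425) + 0.8855 × 0.5425 = 2.824 mg/L.
DO = 8.10 − 2.824 = 5.276 mg/L.

DO ≈ 5.28 mg/L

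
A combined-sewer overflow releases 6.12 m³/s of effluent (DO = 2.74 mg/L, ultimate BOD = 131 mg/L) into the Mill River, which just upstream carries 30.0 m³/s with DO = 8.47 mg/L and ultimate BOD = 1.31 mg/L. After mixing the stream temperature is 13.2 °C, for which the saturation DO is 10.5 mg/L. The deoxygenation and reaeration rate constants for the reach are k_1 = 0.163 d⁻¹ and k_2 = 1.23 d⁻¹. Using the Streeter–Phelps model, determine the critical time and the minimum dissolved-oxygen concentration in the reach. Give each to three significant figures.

t_c ≈ 0.155 d; minimum DO ≈ 7.49 mg/L

Mixed DO = (30.0×8.47 + 6.12×2.74)/(30.0+6.12) = 270.9/36.12 = 7.499 mg/L.
Mixed L₀ = (30.0×1.31 + 6.12×131)/(36.12) = 841.0/36.12 = 23.28 mg/L.
Initial deficit D₀ = C_s − DO₀ = 10.5 − 7.499 = 3.001 mg/L.
t_c = (1/1.067) ln[(1.23/0.163)(1 − 3.001×1.067/(0.163×23.28))] = 0.9372 × ln(1.180) = 0.1550 d.
D_c = (0.163/1.23) × 23.28 × e^(−0.163×0.1550) = 0.1325 × 23.28 × 0.9751 = 3.009 mg/L.
Minimum DO = 10.5 − 3.009 = 7.491 mg/L.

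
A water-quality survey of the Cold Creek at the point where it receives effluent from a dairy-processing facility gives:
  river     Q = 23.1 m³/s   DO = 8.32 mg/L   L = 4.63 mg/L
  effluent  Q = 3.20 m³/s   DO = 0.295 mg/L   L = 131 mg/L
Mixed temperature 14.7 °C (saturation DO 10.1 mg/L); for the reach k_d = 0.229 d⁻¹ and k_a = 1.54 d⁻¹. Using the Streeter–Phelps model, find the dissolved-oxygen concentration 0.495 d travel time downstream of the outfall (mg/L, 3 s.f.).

DO ≈ 7.32 mg/L

Mixed DO = (23.1×8.32 + 3.20×0.295)/(23.1+3.20) = 193.1/26.30 = 7.344 mg/L.
Mixed L₀ = (23.1×4.63 + 3.20×131)/(26.30) = 526.2/26.30 = 20.01 mg/L.
Initial deficit D₀ = C_s − DO₀ = 10.1 − 7.344 = 2.756 mg/L.
D(0.495) = [0.229×20.01/(1.54−0.229)](e^(−0.229×0.495) − e^(−1.54×0.495)) + 2.756 e^(−1.54×0.495)
= 3.495 × (0.8928 − 0.4666) + 2.756 × 0.4666 = 2.776 mg/L.
DO = 10.1 − 2.776 = 7.324 mg/L.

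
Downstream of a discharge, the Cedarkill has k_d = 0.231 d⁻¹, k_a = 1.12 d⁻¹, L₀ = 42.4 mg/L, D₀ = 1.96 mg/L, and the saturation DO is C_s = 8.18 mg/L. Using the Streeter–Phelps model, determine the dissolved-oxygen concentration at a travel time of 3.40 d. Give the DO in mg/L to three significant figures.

DO ≈ 3.36 mg/L

k_d L₀/(k_a−k_d) = 0.231×42.4/(1.12−0.231) = 9.794/0.8890 = 11.02 mg/L.
e^(−k_d t) = e^(−0.231×3.400) = 0.4559; e^(−k_a t) = e^(−1.12×3.400) = 0.02219.
D = 11.02 × (0.4559 − 0.02219) + 1.96 × 0.02219 = 4.779 + 0.04350 = 4.822 mg/L.
DO = C_s − D = 8.18 − 4.822 = 3.358 mg/L.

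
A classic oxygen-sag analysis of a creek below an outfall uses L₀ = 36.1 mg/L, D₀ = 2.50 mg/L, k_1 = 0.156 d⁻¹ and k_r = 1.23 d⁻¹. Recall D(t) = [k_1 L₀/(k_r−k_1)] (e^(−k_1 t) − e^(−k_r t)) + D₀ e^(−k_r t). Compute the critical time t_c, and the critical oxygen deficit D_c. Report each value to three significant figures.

t_c ≈ 1.32 d; D_c ≈ 3.73 mg/L

At the critical point dD/dt = 0, so k_1 L₀ e^(−k_1 t) = k_r D. Substituting D(t) from the Streeter–Phelps equation and solving for t gives
t_c = ln[(k_r/k_1)(1 − D₀(k_r−k_1)/(k_1 L₀))] / (k_r−k_1).
Here k_r−k_1 = 1.074 d⁻¹ and 1 − D₀(k_r−k_1)/(k_1 L₀) = 1 − 2.50×1.074/(0.156×36.1) = 0.5232, so
t_c = ln(7.885 × 0.5232) / 1.074 = 1.417 / 1.074 = 1.320 d.
D_c = (k_1/k_r) L₀ e^(−k_1 t_c) = (0.156/1.23) × 36.1 × e^(−0.156×1.320) = 0.1268 × 36.1 × 0.8140 = 3.727 mg/L.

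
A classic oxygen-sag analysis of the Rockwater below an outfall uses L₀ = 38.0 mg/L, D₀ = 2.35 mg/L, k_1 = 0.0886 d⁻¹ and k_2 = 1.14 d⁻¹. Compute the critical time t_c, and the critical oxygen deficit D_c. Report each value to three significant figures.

t_c ≈ 1.17 d; D_c ≈ 2.66 mg/L

With k_2/k_1 = 12.87 and 1 − D₀(k_2−k_1)/(k_1 L₀) = 0.2661,
t_c = ln(12.87 × 0.2661) / (1.14 − 0.0886) = ln(3.424) / 1.051 = 1.231/1.051 = 1.171 d.
D_c = (k_1/k_2) L₀ e^(−k_1 t_c) = (0.0886/1.14) × 38.0 × e^(−0.0886×1.171) = 0.07772 × 38.0 × 0.9015 = 2.662 mg/L.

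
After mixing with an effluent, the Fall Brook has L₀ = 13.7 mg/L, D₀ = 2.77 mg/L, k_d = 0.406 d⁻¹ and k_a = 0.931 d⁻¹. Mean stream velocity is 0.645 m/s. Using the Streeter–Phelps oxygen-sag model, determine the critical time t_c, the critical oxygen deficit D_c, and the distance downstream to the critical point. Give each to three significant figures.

t_c ≈ 1.00 d; D_c ≈ 3.98 mg/L; x_c ≈ 55.9 km

At the critical point dD/dt = 0, so k_d L₀ e^(−k_d t) = k_a D. Substituting D(t) from the Streeter–Phelps equation and solving for t gives
t_c = ln[(k_a/k_d)(1 − D₀(k_a−k_d)/(k_d L₀))] / (k_a−k_d).
Here k_a−k_d = 0.5250 d⁻¹ and 1 − D₀(k_a−k_d)/(k_d L₀) = 1 − 2.77×0.5250/(0.406×13.7) = 0.7385, so
t_c = ln(2.293 × 0.7385) / 0.5250 = 0.5268 / 0.5250 = 1.003 d.
L(t_c) = L₀ e^(−k_d t_c) = 13.7 × 0.6654 = 9.115 mg/L, and at the critical point k_a D_c = k_d L, so D_c = (0.406/0.931) × 9.115 = 3.975 mg/L.
x_c = v t_c = 0.645 m/s × 1.003 d × 86400 s/d = 55920 m ≈ 55.9 km.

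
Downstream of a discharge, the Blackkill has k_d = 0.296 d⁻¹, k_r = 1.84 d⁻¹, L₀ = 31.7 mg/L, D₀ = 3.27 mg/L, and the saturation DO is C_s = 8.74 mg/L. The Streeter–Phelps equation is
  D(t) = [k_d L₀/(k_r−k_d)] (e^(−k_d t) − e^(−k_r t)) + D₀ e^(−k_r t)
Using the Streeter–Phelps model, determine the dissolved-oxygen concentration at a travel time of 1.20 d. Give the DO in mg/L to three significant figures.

k_d L₀/(k_r−k_d) = 0.296×31.7/(1.84−0.296) = 9.383/1.544 = 6.077 mg/L.
e^(−k_d t) = e^(−0.296×1.200) = 0.7010; e^(−k_r t) = e^(−1.84×1.200) = 0.1099.
D = 6.077 × (0.7010 − 0.1099) + 3.27 × 0.1099 = 3.592 + 0.3594 = 3.952 mg/L.
DO = C_s − D = 8.74 − 3.952 = 4.788 mg/L.

DO ≈ 4.79 mg/L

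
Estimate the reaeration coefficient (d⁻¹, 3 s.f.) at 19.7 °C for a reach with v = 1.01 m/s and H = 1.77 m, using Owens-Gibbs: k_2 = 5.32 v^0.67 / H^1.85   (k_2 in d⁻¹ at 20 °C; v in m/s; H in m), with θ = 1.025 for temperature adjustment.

k_2(20) = 5.32 × 1.01^0.67 / 1.77^1.85 = 5.32 × 1.007 / 2.876 = 1.862 d⁻¹.
k_2(19.7) = 1.862 × 1.025^(19.7−20) = 1.862 × 0.9926 = 1.849 d⁻¹.

k_2 ≈ 1.85 d⁻¹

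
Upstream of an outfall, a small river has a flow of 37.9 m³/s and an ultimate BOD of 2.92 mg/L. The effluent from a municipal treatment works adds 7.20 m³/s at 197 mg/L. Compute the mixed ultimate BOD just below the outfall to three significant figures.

Flow-weighted mixing: C = (Q_r C_r + Q_w C_w)/(Q_r + Q_w)
= (37.9×2.92 + 7.20×197)/(37.9 + 7.20) = 1529/45.10 = 33.90 mg/L.

33.9 mg/L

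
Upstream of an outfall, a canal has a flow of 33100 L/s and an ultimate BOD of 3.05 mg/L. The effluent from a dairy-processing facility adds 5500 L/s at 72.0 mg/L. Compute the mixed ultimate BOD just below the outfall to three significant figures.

12.9 mg/L

Flow-weighted mixing: C = (Q_r C_r + Q_w C_w)/(Q_r + Q_w)
= (33100×3.05 + 5500×72.0)/(33100 + 5500) = 497000/38600 = 12.87 mg/L.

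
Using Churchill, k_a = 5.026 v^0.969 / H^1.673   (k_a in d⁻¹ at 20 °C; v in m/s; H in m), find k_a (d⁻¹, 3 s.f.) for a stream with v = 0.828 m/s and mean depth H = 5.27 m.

k_a = 5.026 × 0.828^0.969 / 5.27^1.673 = 5.026 × 0.8329 / 16.13 = 0.2595 d⁻¹.

k_a ≈ 0.260 d⁻¹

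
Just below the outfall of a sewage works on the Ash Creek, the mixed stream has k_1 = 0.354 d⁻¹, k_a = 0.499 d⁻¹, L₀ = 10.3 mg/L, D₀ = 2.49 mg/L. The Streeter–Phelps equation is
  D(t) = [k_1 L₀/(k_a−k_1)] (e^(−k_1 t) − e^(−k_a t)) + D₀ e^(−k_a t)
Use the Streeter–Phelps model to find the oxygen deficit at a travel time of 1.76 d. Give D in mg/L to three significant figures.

D ≈ 4.07 mg/L

k_1 L₀/(k_a−k_1) = 0.354×10.3/(0.499−0.354) = 3.646/0.1450 = 25.15 mg/L.
e^(−k_1 t) = e^(−0.354×1.760) = 0.5363; e^(−k_a t) = e^(−0.499×1.760) = 0.4155.
D = 25.15 × (0.5363 − 0.4155) + 2.49 × 0.4155 = 3.038 + 1.035 = 4.072 mg/L.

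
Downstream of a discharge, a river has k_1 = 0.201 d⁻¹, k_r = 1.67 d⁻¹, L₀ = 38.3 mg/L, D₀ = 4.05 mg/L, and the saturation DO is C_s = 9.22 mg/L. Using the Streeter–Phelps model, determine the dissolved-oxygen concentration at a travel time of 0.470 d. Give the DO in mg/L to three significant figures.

k_1 L₀/(k_r−k_1) = 0.201×38.3/(1.67−0.201) = 7.698/1.469 = 5.241 mg/L.
e^(−k_1 t) = e^(−0.201×0.4700) = 0.9099; e^(−k_r t) = e^(−1.67×0.4700) = 0.4562.
D = 5.241 × (0.9099 − 0.4562) + 4.05 × 0.4562 = 2.378 + 1.847 = 4.225 mg/L.
DO = C_s − D = 9.22 − 4.225 = 4.995 mg/L.

DO ≈ 4.99 mg/L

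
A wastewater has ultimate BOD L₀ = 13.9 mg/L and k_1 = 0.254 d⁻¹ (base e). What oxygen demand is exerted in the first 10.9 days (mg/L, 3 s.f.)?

y ≈ 13.0 mg/L

y_t = L₀(1 − e^(−k_1 t)) = 13.9 × (1 − e^(−0.254×10.9))
= 13.9 × (1 − 0.06275) = 13.9 × 0.9373 = 13.03 mg/L.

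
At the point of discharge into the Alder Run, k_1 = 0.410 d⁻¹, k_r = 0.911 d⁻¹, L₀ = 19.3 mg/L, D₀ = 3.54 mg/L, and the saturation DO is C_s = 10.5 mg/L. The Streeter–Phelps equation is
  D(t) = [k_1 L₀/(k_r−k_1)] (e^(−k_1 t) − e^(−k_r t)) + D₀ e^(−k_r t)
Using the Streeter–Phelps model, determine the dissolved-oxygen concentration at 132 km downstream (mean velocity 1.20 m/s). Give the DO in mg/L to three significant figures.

DO ≈ 4.97 mg/L

Travel time t = x/v = 132 km / (1.20 m/s) = 132000 m / 1.20 m/s = 110000 s = 1.273 d.
k_1 L₀/(k_r−k_1) = 0.410×19.3/(0.911−0.410) = 7.913/0.5010 = 15.79 mg/L.
e^(−k_1 t) = e^(−0.410×1.273) = 0.5933; e^(−k_r t) = e^(−0.911×1.273) = 0.3135.
D = 15.79 × (0.5933 − 0.3135) + 3.54 × 0.3135 = 4.419 + 1.110 = 5.529 mg/L.
DO = C_s − D = 10.5 − 5.529 = 4.971 mg/L.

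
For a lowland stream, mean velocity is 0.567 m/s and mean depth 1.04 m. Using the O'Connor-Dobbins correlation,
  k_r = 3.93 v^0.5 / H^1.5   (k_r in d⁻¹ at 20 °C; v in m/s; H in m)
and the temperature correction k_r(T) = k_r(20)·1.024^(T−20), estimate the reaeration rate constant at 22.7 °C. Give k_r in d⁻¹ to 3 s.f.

k_r ≈ 2.97 d⁻¹

k_r(20) = 3.93 × 0.567^0.5 / 1.04^1.5 = 3.93 × 0.7530 / 1.061 = 2.790 d⁻¹.
k_r(22.7) = 2.790 × 1.024^(22.7−20) = 2.790 × 1.066 = 2.975 d⁻¹.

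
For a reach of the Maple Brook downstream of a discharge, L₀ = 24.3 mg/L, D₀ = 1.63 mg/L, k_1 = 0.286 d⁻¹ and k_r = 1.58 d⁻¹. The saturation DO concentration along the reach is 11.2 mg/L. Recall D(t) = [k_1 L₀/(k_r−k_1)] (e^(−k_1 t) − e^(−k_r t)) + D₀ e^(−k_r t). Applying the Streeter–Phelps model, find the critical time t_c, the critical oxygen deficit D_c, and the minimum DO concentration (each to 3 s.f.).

At the critical point dD/dt = 0, so k_1 L₀ e^(−k_1 t) = k_r D. Substituting D(t) from the Streeter–Phelps equation and solving for t gives
t_c = ln[(k_r/k_1)(1 − D₀(k_r−k_1)/(k_1 L₀))] / (k_r−k_1).
Here k_r−k_1 = 1.294 d⁻¹ and 1 − D₀(k_r−k_1)/(k_1 L₀) = 1 − 1.63×1.294/(0.286×24.3) = 0.6965, so
t_c = ln(5.524 × 0.6965) / 1.294 = 1.348 / 1.294 = 1.041 d.
D_c = (k_1/k_r) L₀ e^(−k_1 t_c) = (0.286/1.58) × 24.3 × e^(−0.286×1.041) = 0.1810 × 24.3 × 0.7424 = 3.266 mg/L.
Minimum DO = C_s − D_c = 11.2 − 3.266 = 7.934 mg/L.

t_c ≈ 1.04 d; D_c ≈ 3.27 mg/L; min DO ≈ 7.93 mg/L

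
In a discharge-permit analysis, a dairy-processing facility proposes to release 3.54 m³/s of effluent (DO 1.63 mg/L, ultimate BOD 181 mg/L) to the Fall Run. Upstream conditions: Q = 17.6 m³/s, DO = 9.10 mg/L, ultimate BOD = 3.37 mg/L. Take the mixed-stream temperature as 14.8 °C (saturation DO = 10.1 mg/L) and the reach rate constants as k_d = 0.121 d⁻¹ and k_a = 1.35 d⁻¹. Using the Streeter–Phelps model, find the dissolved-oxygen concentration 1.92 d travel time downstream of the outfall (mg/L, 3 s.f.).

DO ≈ 7.59 mg/L

Mixed DO = (17.6×9.10 + 3.54×1.63)/(17.6+3.54) = 165.9/21.14 = 7.849 mg/L.
Mixed L₀ = (17.6×3.37 + 3.54×181)/(21.14) = 700.1/21.14 = 33.12 mg/L.
Initial deficit D₀ = C_s − DO₀ = 10.1 − 7.849 = 2.251 mg/L.
D(1.92) = [0.121×33.12/(1.35−0.121)](e^(−0.121×1.92) − e^(−1.35×1.92)) + 2.251 e^(−1.35×1.92)
= 3.260 × (0.7927 − 0.07487) + 2.251 × 0.07487 = 2.509 mg/L.
DO = 10.1 − 2.509 = 7.591 mg/L.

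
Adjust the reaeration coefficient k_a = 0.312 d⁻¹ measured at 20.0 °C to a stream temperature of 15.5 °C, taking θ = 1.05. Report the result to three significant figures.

k_a ≈ 0.250 d⁻¹

k_a(T₂) = k_a(T₁) · θ^(T₂−T₁) = 0.312 × 1.05^(15.5−20.0)
= 0.312 × 1.05^-4.50 = 0.312 × 0.8029 = 0.2505 d⁻¹.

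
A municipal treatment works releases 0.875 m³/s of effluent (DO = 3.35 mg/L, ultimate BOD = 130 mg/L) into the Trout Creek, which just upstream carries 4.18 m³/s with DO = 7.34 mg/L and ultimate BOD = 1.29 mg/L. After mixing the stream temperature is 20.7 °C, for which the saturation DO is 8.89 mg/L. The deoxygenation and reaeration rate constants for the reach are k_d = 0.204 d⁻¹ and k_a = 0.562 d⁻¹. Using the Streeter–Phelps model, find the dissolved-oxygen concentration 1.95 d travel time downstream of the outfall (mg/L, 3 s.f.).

Mixed DO = (4.18×7.34 + 0.875×3.35)/(4.18+0.875) = 33.61/5.055 = 6.649 mg/L.
Mixed L₀ = (4.18×1.29 + 0.875×130)/(5.055) = 119.1/5.055 = 23.57 mg/L.
Initial deficit D₀ = C_s − DO₀ = 8.89 − 6.649 = 2.241 mg/L.
D(1.95) = [0.204×23.57/(0.562−0.204)](e^(−0.204×1.95) − e^(−0.562×1.95)) + 2.241 e^(−0.562×1.95)
= 13.43 × (0.6718 − 0.3342) + 2.241 × 0.3342 = 5.282 mg/L.
DO = 8.89 − 5.282 = 3.608 mg/L.

DO ≈ 3.61 mg/L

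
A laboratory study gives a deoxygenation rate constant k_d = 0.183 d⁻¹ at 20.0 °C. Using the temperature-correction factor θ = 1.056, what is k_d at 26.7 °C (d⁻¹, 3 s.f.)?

k_d ≈ 0.264 d⁻¹

k_d(T₂) = k_d(T₁) · θ^(T₂−T₁) = 0.183 × 1.056^(26.7−20.0)
= 0.183 × 1.056^6.70 = 0.183 × 1.441 = 0.2636 d⁻¹.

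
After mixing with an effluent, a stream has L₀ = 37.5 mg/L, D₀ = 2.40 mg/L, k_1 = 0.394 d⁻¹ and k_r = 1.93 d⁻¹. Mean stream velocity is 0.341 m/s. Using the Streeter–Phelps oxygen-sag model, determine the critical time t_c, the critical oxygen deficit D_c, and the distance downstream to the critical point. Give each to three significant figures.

t_c = [1/(k_r−k_1)] ln[(k_r/k_1)(1 − D₀(k_r−k_1)/(k_1 L₀))]
= [1/(1.93−0.394)] ln[(1.93/0.394)(1 − 2.40×1.536/(0.394×37.5))]
= (1/1.536) ln[4.898 × 0.7505] = 0.6510 × ln(3.676) = 0.6510 × 1.302 = 0.8476 d.
D_c = (k_1/k_r) L₀ e^(−k_1 t_c) = (0.394/1.93) × 37.5 × e^(−0.394×0.8476) = 0.2041 × 37.5 × 0.7161 = 5.482 mg/L.
x_c = v t_c = 0.341 m/s × 0.8476 d × 86400 s/d = 24970 m ≈ 25.0 km.

t_c ≈ 0.848 d; D_c ≈ 5.48 mg/L; x_c ≈ 25.0 km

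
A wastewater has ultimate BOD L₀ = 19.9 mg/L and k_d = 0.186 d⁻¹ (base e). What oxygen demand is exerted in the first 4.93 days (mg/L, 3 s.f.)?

y_t = L₀(1 − e^(−k_d t)) = 19.9 × (1 − e^(−0.186×4.93))
= 19.9 × (1 − 0.3997) = 19.9 × 0.6003 = 11.95 mg/L.

y ≈ 11.9 mg/L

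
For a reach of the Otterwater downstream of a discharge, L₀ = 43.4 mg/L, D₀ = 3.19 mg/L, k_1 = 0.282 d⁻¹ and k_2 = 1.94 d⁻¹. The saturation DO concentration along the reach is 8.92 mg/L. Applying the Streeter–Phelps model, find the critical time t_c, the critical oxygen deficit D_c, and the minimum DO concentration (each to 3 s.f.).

t_c ≈ 0.822 d; D_c ≈ 5.00 mg/L; min DO ≈ 3.92 mg/L

With k_2/k_1 = 6.879 and 1 − D₀(k_2−k_1)/(k_1 L₀) = 0.5678,
t_c = ln(6.879 × 0.5678) / (1.94 − 0.282) = ln(3.906) / 1.658 = 1.363/1.658 = 0.8219 d.
L(t_c) = L₀ e^(−k_1 t_c) = 43.4 × 0.7931 = 34.42 mg/L, and at the critical point k_2 D_c = k_1 L, so D_c = (0.282/1.94) × 34.42 = 5.004 mg/L.
Minimum DO = C_s − D_c = 8.92 − 5.004 = 3.916 mg/L.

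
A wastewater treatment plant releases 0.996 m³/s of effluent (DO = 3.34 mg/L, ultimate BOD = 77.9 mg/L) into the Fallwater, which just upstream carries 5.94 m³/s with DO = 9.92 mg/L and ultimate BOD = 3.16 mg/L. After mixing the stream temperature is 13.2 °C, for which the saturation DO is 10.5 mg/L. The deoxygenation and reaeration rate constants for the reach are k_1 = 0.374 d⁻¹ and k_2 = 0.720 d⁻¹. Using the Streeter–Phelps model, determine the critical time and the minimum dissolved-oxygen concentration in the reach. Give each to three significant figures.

Mixed DO = (5.94×9.92 + 0.996×3.34)/(5.94+0.996) = 62.25/6.936 = 8.975 mg/L.
Mixed L₀ = (5.94×3.16 + 0.996×77.9)/(6.936) = 96.36/6.936 = 13.89 mg/L.
Initial deficit D₀ = C_s − DO₀ = 10.5 − 8.975 = 1.525 mg/L.
t_c = (1/0.3460) ln[(0.720/0.374)(1 − 1.525×0.3460/(0.374×13.89))] = 2.890 × ln(1.730) = 1.584 d.
D_c = (0.374/0.720) × 13.89 × e^(−0.374×1.584) = 0.5194 × 13.89 × 0.5531 = 3.991 mg/L.
Minimum DO = 10.5 − 3.991 = 6.509 mg/L.

t_c ≈ 1.58 d; minimum DO ≈ 6.51 mg/L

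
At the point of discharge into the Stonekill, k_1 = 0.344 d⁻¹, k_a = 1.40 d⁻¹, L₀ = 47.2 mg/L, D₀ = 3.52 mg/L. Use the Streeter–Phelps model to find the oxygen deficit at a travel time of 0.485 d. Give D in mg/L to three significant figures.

k_1 L₀/(k_a−k_1) = 0.344×47.2/(1.40−0.344) = 16.24/1.056 = 15.38 mg/L.
e^(−k_1 t) = e^(−0.344×0.4850) = 0.8463; e^(−k_a t) = e^(−1.40×0.4850) = 0.5071.
D = 15.38 × (0.8463 − 0.5071) + 3.52 × 0.5071 = 5.216 + 1.785 = 7.001 mg/L.

D ≈ 7.00 mg/L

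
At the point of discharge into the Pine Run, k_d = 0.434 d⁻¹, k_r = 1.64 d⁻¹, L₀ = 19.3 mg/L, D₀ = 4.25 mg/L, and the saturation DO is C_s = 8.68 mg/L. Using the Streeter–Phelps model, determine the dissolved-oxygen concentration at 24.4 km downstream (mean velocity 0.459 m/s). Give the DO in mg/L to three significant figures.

DO ≈ 4.34 mg/L

Travel time t = x/v = 24.4 km / (0.459 m/s) = 24400 m / 0.459 m/s = 53160 s = 0.6153 d.
k_d L₀/(k_r−k_d) = 0.434×19.3/(1.64−0.434) = 8.376/1.206 = 6.945 mg/L.
e^(−k_d t) = e^(−0.434×0.6153) = 0.7657; e^(−k_r t) = e^(−1.64×0.6153) = 0.3646.
D = 6.945 × (0.7657 − 0.3646) + 4.25 × 0.3646 = 2.786 + 1.549 = 4.335 mg/L.
DO = C_s − D = 8.68 − 4.335 = 4.345 mg/L.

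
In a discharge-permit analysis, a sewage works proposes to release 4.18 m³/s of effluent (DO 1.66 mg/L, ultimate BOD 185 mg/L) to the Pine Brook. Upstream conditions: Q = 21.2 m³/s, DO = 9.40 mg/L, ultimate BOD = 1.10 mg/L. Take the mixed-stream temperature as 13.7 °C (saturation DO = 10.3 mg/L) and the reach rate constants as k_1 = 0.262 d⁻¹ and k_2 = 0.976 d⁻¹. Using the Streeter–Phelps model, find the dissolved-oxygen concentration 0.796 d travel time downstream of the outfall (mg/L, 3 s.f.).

DO ≈ 5.25 mg/L

Mixed DO = (21.2×9.40 + 4.18×1.66)/(21.2+4.18) = 206.2/25.38 = 8.125 mg/L.
Mixed L₀ = (21.2×1.10 + 4.18×185)/(25.38) = 796.6/25.38 = 31.39 mg/L.
Initial deficit D₀ = C_s − DO₀ = 10.3 − 8.125 = 2.175 mg/L.
D(0.796) = [0.262×31.39/(0.976−0.262)](e^(−0.262×0.796) − e^(−0.976×0.796)) + 2.175 e^(−0.976×0.796)
= 11.52 × (0.8118 − 0.4598) + 2.175 × 0.4598 = 5.053 mg/L.
DO = 10.3 − 5.053 = 5.247 mg/L.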